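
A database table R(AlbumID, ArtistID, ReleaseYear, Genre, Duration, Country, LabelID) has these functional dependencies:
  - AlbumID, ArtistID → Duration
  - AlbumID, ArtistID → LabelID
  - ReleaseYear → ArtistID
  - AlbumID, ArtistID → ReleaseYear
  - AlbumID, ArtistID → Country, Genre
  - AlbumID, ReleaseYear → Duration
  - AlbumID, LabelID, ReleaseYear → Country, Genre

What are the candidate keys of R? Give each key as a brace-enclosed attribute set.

No FD produces {AlbumID}, so it must be in every candidate key.
{AlbumID, ArtistID}⁺ = {AlbumID, ArtistID, Country, Duration, Genre, LabelID, ReleaseYear} — all of the relation — so {AlbumID, ArtistID} is a candidate key.
{AlbumID, ReleaseYear}⁺ = {AlbumID, ArtistID, Country, Duration, Genre, LabelID, ReleaseYear} — all of the relation — so {AlbumID, ReleaseYear} is a candidate key.
Any other superkey properly contains one of these, so there are no further candidate keys.

{AlbumID, ArtistID}, {AlbumID, ReleaseYear}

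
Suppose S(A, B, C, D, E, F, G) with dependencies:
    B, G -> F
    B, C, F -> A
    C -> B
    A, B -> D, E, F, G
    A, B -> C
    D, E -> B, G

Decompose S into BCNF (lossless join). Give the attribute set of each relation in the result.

{A, C, D, E}; {B, C}; {B, F, G}; {D, E, G}

Candidate keys of the original relation: {A, B}, {A, C}, {A, D, E}, {C, D, E}, {C, F}, {C, G}.
Within {A, B, C, D, E, F, G}: {B, G}⁺ ∩ {A, B, C, D, E, F, G} = {B, F, G}, not the whole set, so B, G -> F violates BCNF; decompose into {B, F, G} and {A, B, C, D, E, G}.
{B, F, G} has no BCNF violation.
Within {A, B, C, D, E, G}: {C}⁺ ∩ {A, B, C, D, E, G} = {B, C}, not the whole set, so C -> B violates BCNF; decompose into {B, C} and {A, C, D, E, G}.
{B, C} has no BCNF violation.
Within {A, C, D, E, G}: {D, E}⁺ ∩ {A, C, D, E, G} = {D, E, G}, not the whole set, so D, E -> G violates BCNF; decompose into {D, E, G} and {A, C, D, E}.
{D, E, G} has no BCNF violation.
{A, C, D, E} has no BCNF violation.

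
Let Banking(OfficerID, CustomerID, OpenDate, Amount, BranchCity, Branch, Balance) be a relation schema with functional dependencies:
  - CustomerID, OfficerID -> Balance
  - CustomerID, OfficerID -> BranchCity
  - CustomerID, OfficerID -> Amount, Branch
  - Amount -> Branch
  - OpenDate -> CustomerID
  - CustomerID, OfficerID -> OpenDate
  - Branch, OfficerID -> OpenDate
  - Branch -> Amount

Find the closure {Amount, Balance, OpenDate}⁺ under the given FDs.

Start with {Amount, Balance, OpenDate}.
Amount -> Branch applies; add {Branch} → now {Amount, Balance, Branch, OpenDate}.
OpenDate -> CustomerID applies; add {CustomerID} → now {Amount, Balance, Branch, CustomerID, OpenDate}.
No further FD applies.

{Amount, Balance, Branch, CustomerID, OpenDate}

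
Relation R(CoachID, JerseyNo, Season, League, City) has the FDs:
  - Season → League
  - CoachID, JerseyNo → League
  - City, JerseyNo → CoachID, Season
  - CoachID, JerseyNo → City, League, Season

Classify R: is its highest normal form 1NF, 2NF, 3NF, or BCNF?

2NF

Candidate keys: {City, JerseyNo}, {CoachID, JerseyNo}. Prime attributes: {City, CoachID, JerseyNo}.
Season → League: {Season}⁺ = {League, Season}, which is not all of the attributes, so the left side is not a superkey — BCNF is violated.
Because {League} is non-prime and the left side of Season → League is not a superkey, the relation is not in 3NF.
Checking every proper subset of each key, none determines a non-prime attribute — 2NF is satisfied.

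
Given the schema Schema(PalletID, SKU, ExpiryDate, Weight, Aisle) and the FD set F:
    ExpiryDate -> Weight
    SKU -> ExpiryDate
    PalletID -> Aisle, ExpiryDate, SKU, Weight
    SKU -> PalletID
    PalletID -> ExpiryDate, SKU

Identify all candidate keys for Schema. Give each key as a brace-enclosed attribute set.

{PalletID}, {SKU}

{PalletID}⁺ = {Aisle, ExpiryDate, PalletID, SKU, Weight}, which is every attribute, so {PalletID} is a candidate key.
{SKU}⁺ = {Aisle, ExpiryDate, PalletID, SKU, Weight}, which is every attribute, so {SKU} is a candidate key.
These are minimal and exhaustive — every other superkey contains one of them.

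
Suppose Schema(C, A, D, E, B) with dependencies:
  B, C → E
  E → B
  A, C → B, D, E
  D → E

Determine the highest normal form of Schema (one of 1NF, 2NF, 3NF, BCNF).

Candidate key: {A, C}. Prime attributes: {A, C}.
B, C → E breaks BCNF: {B, C}⁺ = {B, C, E}, so {B, C} is not a superkey.
B, C → E determines the non-prime attribute {E} from a non-superkey — 3NF is violated.
No proper subset of a key has a non-prime attribute in its closure, so there is no partial dependency; 2NF holds.

2NF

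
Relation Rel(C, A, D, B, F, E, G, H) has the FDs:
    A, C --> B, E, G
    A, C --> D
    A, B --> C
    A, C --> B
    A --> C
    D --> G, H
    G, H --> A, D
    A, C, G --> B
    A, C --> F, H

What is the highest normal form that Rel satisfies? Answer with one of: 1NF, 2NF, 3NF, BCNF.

Candidate keys: {A}, {D}, {G, H}. Prime attributes: {A, D, G, H}.
Every FD has a superkey on the left, so the relation is in BCNF.

BCNF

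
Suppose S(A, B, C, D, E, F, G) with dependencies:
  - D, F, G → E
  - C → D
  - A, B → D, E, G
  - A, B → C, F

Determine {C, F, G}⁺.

{C, D, E, F, G}

Start with {C, F, G}.
C → D applies; add {D} → now {C, D, F, G}.
D, F, G → E applies; add {E} → now {C, D, E, F, G}.
No further FD applies.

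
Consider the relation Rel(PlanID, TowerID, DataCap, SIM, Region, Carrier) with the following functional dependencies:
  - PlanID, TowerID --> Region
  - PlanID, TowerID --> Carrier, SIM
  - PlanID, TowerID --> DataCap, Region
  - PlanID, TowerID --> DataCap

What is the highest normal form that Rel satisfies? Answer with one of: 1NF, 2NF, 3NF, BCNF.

BCNF

Candidate key: {PlanID, TowerID}. Prime attributes: {PlanID, TowerID}.
Every FD has a superkey on the left, so the relation is in BCNF.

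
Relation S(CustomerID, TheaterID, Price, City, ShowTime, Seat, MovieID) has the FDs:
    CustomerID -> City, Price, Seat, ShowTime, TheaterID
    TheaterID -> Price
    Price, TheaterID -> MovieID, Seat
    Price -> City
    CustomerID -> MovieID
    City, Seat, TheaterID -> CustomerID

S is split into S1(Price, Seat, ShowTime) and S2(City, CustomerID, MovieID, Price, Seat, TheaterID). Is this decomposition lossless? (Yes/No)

No

S1 ∩ S2 = {Price, Seat}; its closure under F is {City, Price, Seat}.
S1 ⊄ {City, Price, Seat} and S2 ⊄ {City, Price, Seat}, so the split is lossy.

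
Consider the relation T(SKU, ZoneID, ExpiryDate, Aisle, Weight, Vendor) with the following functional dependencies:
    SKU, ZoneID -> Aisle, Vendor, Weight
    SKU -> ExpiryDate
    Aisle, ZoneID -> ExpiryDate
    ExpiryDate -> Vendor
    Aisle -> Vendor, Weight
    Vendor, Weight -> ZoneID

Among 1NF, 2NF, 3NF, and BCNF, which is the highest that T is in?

Candidate keys: {Aisle, SKU}, {SKU, Weight}, {SKU, ZoneID}. Prime attributes: {Aisle, SKU, Weight, ZoneID}.
SKU -> ExpiryDate: {SKU}⁺ = {ExpiryDate, SKU, Vendor}, which is not all of the attributes, so the left side is not a superkey — BCNF is violated.
SKU -> ExpiryDate has non-prime {ExpiryDate} on the right and a non-superkey on the left, so 3NF fails.
The proper key subset {Aisle} of {Aisle, SKU} determines non-prime {ExpiryDate, Vendor}, so the relation is not even in 2NF.

1NF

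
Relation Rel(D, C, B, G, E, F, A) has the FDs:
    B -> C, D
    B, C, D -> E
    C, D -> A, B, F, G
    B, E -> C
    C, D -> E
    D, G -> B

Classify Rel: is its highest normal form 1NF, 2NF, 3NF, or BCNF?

BCNF

Candidate keys: {B}, {C, D}, {D, G}. Prime attributes: {B, C, D, G}.
Every FD has a superkey on the left, so the relation is in BCNF.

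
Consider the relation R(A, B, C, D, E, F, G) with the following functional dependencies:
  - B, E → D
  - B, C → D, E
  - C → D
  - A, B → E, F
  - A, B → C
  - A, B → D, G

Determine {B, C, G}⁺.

Start with {B, C, G}.
B, C → D, E applies; add {D, E} → now {B, C, D, E, G}.
No further FD applies.

{B, C, D, E, G}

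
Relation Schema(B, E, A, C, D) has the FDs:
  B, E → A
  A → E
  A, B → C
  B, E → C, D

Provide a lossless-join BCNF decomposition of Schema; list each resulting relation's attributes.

Candidate keys of the original relation: {A, B}, {B, E}.
{A, B, C, D, E}: {A} determines {A, E} here but is not a superkey — split on A → E, giving {A, E} and {A, B, C, D}.
{A, E} has no BCNF violation.
{A, B, C, D} has no BCNF violation.

{A, B, C, D}; {A, E}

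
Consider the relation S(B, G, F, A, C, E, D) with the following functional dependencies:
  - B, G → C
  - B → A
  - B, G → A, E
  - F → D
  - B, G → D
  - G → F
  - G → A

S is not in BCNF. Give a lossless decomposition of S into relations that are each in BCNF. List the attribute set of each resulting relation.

{A, B}; {B, C, E, G}; {D, F}; {F, G}

Candidate key of the original relation: {B, G}.
Within {A, B, C, D, E, F, G}: {B}⁺ ∩ {A, B, C, D, E, F, G} = {A, B}, not the whole set, so B → A violates BCNF; decompose into {A, B} and {B, C, D, E, F, G}.
{A, B} has no BCNF violation.
Within {B, C, D, E, F, G}: {F}⁺ ∩ {B, C, D, E, F, G} = {D, F}, not the whole set, so F → D violates BCNF; decompose into {D, F} and {B, C, E, F, G}.
{D, F} has no BCNF violation.
Within {B, C, E, F, G}: {G}⁺ ∩ {B, C, E, F, G} = {F, G}, not the whole set, so G → F violates BCNF; decompose into {F, G} and {B, C, E, G}.
{F, G} has no BCNF violation.
{B, C, E, G} has no BCNF violation.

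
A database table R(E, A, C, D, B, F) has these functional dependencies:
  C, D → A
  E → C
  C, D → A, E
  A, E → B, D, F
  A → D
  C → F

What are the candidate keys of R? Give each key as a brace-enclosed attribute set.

{A, C} is a candidate key since {A, C}⁺ = {A, B, C, D, E, F} covers every attribute.
{A, E} is a candidate key since {A, E}⁺ = {A, B, C, D, E, F} covers every attribute.
{C, D} is a candidate key since {C, D}⁺ = {A, B, C, D, E, F} covers every attribute.
{D, E} is a candidate key since {D, E}⁺ = {A, B, C, D, E, F} covers every attribute.
No proper subset of any of these is a key, and no other minimal superkey exists.

{A, C}, {A, E}, {C, D}, {D, E}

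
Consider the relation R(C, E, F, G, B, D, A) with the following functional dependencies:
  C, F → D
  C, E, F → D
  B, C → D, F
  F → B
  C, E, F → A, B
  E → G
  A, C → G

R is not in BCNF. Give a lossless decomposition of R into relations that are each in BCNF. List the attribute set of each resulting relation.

Candidate keys of the original relation: {B, C, E}, {C, E, F}.
{A, B, C, D, E, F, G}: {C, F} determines {B, C, D, F} here but is not a superkey — split on C, F → B, D, giving {B, C, D, F} and {A, C, E, F, G}.
{B, C, D, F}: {F} determines {B, F} here but is not a superkey — split on F → B, giving {B, F} and {C, D, F}.
{B, F} is in BCNF.
{C, D, F} is in BCNF.
{A, C, E, F, G}: {E} determines {E, G} here but is not a superkey — split on E → G, giving {E, G} and {A, C, E, F}.
{E, G} is in BCNF.
{A, C, E, F} is in BCNF.

{A, C, E, F}; {B, F}; {C, D, F}; {E, G}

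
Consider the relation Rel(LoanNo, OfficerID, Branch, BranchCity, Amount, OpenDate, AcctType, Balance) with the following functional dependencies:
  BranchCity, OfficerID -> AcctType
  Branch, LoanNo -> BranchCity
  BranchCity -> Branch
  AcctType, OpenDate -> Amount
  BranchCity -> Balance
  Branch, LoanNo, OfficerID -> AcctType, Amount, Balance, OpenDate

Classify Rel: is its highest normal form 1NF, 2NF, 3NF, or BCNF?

1NF

Candidate keys: {Branch, LoanNo, OfficerID}, {BranchCity, LoanNo, OfficerID}. Prime attributes: {Branch, BranchCity, LoanNo, OfficerID}.
BranchCity, OfficerID -> AcctType: {BranchCity, OfficerID}⁺ = {AcctType, Balance, Branch, BranchCity, OfficerID}, which is not all of the attributes, so the left side is not a superkey — BCNF is violated.
BranchCity, OfficerID -> AcctType determines the non-prime attribute {AcctType} from a non-superkey — 3NF is violated.
The proper key subset {Branch, LoanNo} of {Branch, LoanNo, OfficerID} determines non-prime {Balance}, so the relation is not even in 2NF.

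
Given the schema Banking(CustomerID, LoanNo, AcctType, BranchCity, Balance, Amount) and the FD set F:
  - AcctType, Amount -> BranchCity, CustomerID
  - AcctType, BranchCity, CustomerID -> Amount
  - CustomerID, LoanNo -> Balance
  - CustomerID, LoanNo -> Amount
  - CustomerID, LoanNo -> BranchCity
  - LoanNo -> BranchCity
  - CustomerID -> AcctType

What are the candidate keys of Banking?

{LoanNo} never appears on the right of any FD, so every key must include it.
{CustomerID, LoanNo}⁺ = {AcctType, Amount, Balance, BranchCity, CustomerID, LoanNo} — all of the relation — so {CustomerID, LoanNo} is a candidate key.
{AcctType, Amount, LoanNo}⁺ = {AcctType, Amount, Balance, BranchCity, CustomerID, LoanNo} — all of the relation — so {AcctType, Amount, LoanNo} is a candidate key.
No proper subset of any of these is a key, and no other minimal superkey exists.

{AcctType, Amount, LoanNo}, {CustomerID, LoanNo}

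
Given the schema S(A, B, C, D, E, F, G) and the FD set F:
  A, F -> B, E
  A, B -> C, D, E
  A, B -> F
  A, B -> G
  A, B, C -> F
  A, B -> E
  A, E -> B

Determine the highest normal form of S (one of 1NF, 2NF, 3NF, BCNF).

BCNF

Candidate keys: {A, B}, {A, E}, {A, F}. Prime attributes: {A, B, E, F}.
The left-hand side of every FD is a superkey, so BCNF is satisfied.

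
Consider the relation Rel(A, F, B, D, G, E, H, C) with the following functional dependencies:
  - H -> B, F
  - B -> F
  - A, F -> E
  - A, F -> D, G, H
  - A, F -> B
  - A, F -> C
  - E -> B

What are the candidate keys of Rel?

{A, B}, {A, E}, {A, F}, {A, H}

{A} never appears on the right of any FD, so every key must include it.
{A, B} is a candidate key since {A, B}⁺ = {A, B, C, D, E, F, G, H} covers every attribute.
{A, E} is a candidate key since {A, E}⁺ = {A, B, C, D, E, F, G, H} covers every attribute.
{A, F} is a candidate key since {A, F}⁺ = {A, B, C, D, E, F, G, H} covers every attribute.
{A, H} is a candidate key since {A, H}⁺ = {A, B, C, D, E, F, G, H} covers every attribute.
No proper subset of any of these is a key, and no other minimal superkey exists.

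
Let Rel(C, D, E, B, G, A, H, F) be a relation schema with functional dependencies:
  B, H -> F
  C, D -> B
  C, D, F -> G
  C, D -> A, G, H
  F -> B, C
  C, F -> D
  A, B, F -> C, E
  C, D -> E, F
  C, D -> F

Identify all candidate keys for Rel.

{F}⁺ = {A, B, C, D, E, F, G, H}, which is every attribute, so {F} is a candidate key.
{B, H}⁺ = {A, B, C, D, E, F, G, H}, which is every attribute, so {B, H} is a candidate key.
{C, D}⁺ = {A, B, C, D, E, F, G, H}, which is every attribute, so {C, D} is a candidate key.
Any other superkey properly contains one of these, so there are no further candidate keys.

{B, H}, {C, D}, {F}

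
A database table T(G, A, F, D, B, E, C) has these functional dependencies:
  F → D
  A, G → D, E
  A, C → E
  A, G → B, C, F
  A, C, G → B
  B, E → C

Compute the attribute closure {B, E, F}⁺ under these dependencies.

{B, C, D, E, F}

Start with {B, E, F}.
F → D applies; add {D} → now {B, D, E, F}.
B, E → C applies; add {C} → now {B, C, D, E, F}.
No further FD applies.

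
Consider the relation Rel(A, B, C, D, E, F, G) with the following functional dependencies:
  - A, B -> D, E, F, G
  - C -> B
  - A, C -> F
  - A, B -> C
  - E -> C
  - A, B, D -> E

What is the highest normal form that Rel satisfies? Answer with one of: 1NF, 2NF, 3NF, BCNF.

Candidate keys: {A, B}, {A, C}, {A, E}. Prime attributes: {A, B, C, E}.
For C -> B we have {C}⁺ = {B, C}; {C} is not a superkey, so BCNF fails.
Since {B} ⊆ prime attributes and every other non-superkey FD also has a prime right side, the schema is in 3NF.

3NF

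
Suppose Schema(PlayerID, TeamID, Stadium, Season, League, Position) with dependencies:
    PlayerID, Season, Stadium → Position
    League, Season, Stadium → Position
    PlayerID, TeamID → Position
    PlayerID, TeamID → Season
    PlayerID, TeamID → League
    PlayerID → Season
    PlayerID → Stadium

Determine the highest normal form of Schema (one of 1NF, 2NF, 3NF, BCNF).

Candidate key: {PlayerID, TeamID}. Prime attributes: {PlayerID, TeamID}.
PlayerID, Season, Stadium → Position: {PlayerID, Season, Stadium}⁺ = {PlayerID, Position, Season, Stadium}, which is not all of the attributes, so the left side is not a superkey — BCNF is violated.
PlayerID, Season, Stadium → Position determines the non-prime attribute {Position} from a non-superkey — 3NF is violated.
The proper key subset {PlayerID} of {PlayerID, TeamID} determines non-prime {Position, Season, Stadium}, so the relation is not even in 2NF.

1NF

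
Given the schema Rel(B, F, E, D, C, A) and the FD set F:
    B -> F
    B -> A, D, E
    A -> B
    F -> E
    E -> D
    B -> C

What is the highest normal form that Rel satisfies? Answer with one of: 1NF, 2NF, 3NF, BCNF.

Candidate keys: {A}, {B}. Prime attributes: {A, B}.
F -> E breaks BCNF: {F}⁺ = {D, E, F}, so {F} is not a superkey.
F -> E has non-prime {E} on the right and a non-superkey on the left, so 3NF fails.
All keys have size 1, which rules out partial dependencies — 2NF is satisfied.

2NF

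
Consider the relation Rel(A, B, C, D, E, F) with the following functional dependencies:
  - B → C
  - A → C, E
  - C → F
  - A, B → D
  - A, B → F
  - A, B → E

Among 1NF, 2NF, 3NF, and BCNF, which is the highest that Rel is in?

1NF

Candidate key: {A, B}. Prime attributes: {A, B}.
B → C breaks BCNF: {B}⁺ = {B, C, F}, so {B} is not a superkey.
Because {C} is non-prime and the left side of B → C is not a superkey, the relation is not in 3NF.
The proper key subset {A} of {A, B} determines non-prime {C, E, F}, so the relation is not even in 2NF.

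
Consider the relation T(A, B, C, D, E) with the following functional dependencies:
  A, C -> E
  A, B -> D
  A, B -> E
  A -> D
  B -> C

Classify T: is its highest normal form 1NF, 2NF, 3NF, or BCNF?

1NF

Candidate key: {A, B}. Prime attributes: {A, B}.
For A, C -> E we have {A, C}⁺ = {A, C, D, E}; {A, C} is not a superkey, so BCNF fails.
A, C -> E determines the non-prime attribute {E} from a non-superkey — 3NF is violated.
{A} is a proper subset of the key {A, B}, and {A}⁺ contains the non-prime attribute {D} — a partial dependency, so 2NF is violated.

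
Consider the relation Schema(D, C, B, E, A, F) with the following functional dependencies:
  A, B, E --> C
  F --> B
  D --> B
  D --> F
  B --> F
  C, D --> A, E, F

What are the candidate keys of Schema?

{A, D, E}, {C, D}

Attributes never on any right-hand side: {D} — every candidate key must contain it.
Closure of {C, D} is {A, B, C, D, E, F}, the whole schema; {C, D} is a candidate key.
Closure of {A, D, E} is {A, B, C, D, E, F}, the whole schema; {A, D, E} is a candidate key.
Any other superkey properly contains one of these, so there are no further candidate keys.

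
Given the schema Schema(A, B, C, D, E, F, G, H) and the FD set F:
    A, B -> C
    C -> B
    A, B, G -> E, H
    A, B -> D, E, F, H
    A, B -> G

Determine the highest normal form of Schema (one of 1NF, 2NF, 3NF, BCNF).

Candidate keys: {A, B}, {A, C}. Prime attributes: {A, B, C}.
C -> B: {C}⁺ = {B, C}, which is not all of the attributes, so the left side is not a superkey — BCNF is violated.
Its right-hand attributes {B} are all prime, as are those of every other non-superkey FD — the relation is in 3NF.

3NF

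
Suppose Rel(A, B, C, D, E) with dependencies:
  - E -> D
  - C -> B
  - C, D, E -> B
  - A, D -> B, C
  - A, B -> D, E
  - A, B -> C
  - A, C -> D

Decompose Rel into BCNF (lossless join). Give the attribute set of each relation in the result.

Candidate keys of the original relation: {A, B}, {A, C}, {A, D}, {A, E}.
In {A, B, C, D, E}, {E} is not a superkey ({E}⁺ restricted to this set is {D, E}), so split on E -> D into {D, E} and {A, B, C, E}.
{D, E} has no BCNF violation.
In {A, B, C, E}, {C} is not a superkey ({C}⁺ restricted to this set is {B, C}), so split on C -> B into {B, C} and {A, C, E}.
{B, C} has no BCNF violation.
{A, C, E} has no BCNF violation.

{A, C, E}; {B, C}; {D, E}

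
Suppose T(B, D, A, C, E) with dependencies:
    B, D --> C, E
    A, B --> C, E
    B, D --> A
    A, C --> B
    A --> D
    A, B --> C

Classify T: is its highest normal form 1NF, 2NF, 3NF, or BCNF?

3NF

Candidate keys: {A, B}, {A, C}, {B, D}. Prime attributes: {A, B, C, D}.
A --> D: {A}⁺ = {A, D}, which is not all of the attributes, so the left side is not a superkey — BCNF is violated.
Since {D} ⊆ prime attributes and every other non-superkey FD also has a prime right side, the schema is in 3NF.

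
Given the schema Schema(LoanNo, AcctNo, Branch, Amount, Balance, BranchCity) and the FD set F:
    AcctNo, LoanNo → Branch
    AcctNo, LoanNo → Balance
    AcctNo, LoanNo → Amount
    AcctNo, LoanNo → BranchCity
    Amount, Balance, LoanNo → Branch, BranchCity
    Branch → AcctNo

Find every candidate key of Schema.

{LoanNo} never appears on the right of any FD, so every key must include it.
{AcctNo, LoanNo} is a candidate key since {AcctNo, LoanNo}⁺ = {AcctNo, Amount, Balance, Branch, BranchCity, LoanNo} covers every attribute.
{Branch, LoanNo} is a candidate key since {Branch, LoanNo}⁺ = {AcctNo, Amount, Balance, Branch, BranchCity, LoanNo} covers every attribute.
{Amount, Balance, LoanNo} is a candidate key since {Amount, Balance, LoanNo}⁺ = {AcctNo, Amount, Balance, Branch, BranchCity, LoanNo} covers every attribute.
Any other superkey properly contains one of these, so there are no further candidate keys.

{AcctNo, LoanNo}, {Amount, Balance, LoanNo}, {Branch, LoanNo}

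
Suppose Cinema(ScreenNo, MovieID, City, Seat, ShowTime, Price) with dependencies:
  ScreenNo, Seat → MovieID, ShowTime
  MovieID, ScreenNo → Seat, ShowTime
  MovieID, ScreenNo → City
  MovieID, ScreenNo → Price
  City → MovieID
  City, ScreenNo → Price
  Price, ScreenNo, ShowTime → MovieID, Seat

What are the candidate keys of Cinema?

{ScreenNo} never appears on the right of any FD, so every key must include it.
{City, ScreenNo}⁺ = {City, MovieID, Price, ScreenNo, Seat, ShowTime}, which is every attribute, so {City, ScreenNo} is a candidate key.
{MovieID, ScreenNo}⁺ = {City, MovieID, Price, ScreenNo, Seat, ShowTime}, which is every attribute, so {MovieID, ScreenNo} is a candidate key.
{ScreenNo, Seat}⁺ = {City, MovieID, Price, ScreenNo, Seat, ShowTime}, which is every attribute, so {ScreenNo, Seat} is a candidate key.
{Price, ScreenNo, ShowTime}⁺ = {City, MovieID, Price, ScreenNo, Seat, ShowTime}, which is every attribute, so {Price, ScreenNo, ShowTime} is a candidate key.
These are minimal and exhaustive — every other superkey contains one of them.

{City, ScreenNo}, {MovieID, ScreenNo}, {Price, ScreenNo, ShowTime}, {ScreenNo, Seat}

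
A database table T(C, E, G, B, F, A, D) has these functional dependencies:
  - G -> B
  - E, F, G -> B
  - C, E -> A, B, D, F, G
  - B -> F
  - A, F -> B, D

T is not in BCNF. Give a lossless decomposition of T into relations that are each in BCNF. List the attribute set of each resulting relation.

Candidate key of the original relation: {C, E}.
In {A, B, C, D, E, F, G}, {G} is not a superkey ({G}⁺ restricted to this set is {B, F, G}), so split on G -> B, F into {B, F, G} and {A, C, D, E, G}.
In {B, F, G}, {B} is not a superkey ({B}⁺ restricted to this set is {B, F}), so split on B -> F into {B, F} and {B, G}.
{B, F} is in BCNF.
{B, G} is in BCNF.
In {A, C, D, E, G}, {A, G} is not a superkey ({A, G}⁺ restricted to this set is {A, D, G}), so split on A, G -> D into {A, D, G} and {A, C, E, G}.
{A, D, G} is in BCNF.
{A, C, E, G} is in BCNF.

{A, C, E, G}; {A, D, G}; {B, F}; {B, G}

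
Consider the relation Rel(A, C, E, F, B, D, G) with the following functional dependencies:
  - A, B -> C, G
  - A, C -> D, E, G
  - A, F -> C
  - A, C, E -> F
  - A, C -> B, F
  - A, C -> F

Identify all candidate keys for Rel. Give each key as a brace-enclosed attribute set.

Attributes never on any right-hand side: {A} — every candidate key must contain it.
Closure of {A, B} is {A, B, C, D, E, F, G}, the whole schema; {A, B} is a candidate key.
Closure of {A, C} is {A, B, C, D, E, F, G}, the whole schema; {A, C} is a candidate key.
Closure of {A, F} is {A, B, C, D, E, F, G}, the whole schema; {A, F} is a candidate key.
These are minimal and exhaustive — every other superkey contains one of them.

{A, B}, {A, C}, {A, F}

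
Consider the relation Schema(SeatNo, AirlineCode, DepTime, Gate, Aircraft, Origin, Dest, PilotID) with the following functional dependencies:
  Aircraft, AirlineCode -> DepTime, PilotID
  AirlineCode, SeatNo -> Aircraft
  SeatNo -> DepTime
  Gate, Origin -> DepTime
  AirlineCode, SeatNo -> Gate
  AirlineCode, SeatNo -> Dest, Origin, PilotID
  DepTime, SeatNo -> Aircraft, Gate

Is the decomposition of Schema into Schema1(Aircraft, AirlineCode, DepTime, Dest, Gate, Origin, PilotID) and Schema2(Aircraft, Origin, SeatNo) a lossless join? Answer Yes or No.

Schema1 ∩ Schema2 = {Aircraft, Origin}; its closure under F is {Aircraft, Origin}.
Schema1 ⊄ {Aircraft, Origin} and Schema2 ⊄ {Aircraft, Origin}, so the split is lossy.

No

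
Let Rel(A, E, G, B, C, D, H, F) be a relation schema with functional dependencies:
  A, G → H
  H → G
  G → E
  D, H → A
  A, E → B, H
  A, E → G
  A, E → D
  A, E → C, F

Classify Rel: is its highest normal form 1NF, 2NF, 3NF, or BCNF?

Candidate keys: {A, E}, {A, G}, {A, H}, {D, H}. Prime attributes: {A, D, E, G, H}.
H → G breaks BCNF: {H}⁺ = {E, G, H}, so {H} is not a superkey.
Its right-hand attributes {G} are all prime, as are those of every other non-superkey FD — the relation is in 3NF.

3NF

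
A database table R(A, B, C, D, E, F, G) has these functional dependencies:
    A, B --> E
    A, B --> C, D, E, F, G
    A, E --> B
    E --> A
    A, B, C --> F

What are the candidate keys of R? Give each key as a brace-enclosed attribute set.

{A, B}, {E}

{E}⁺ = {A, B, C, D, E, F, G} — all of the relation — so {E} is a candidate key.
{A, B}⁺ = {A, B, C, D, E, F, G} — all of the relation — so {A, B} is a candidate key.
These are minimal and exhaustive — every other superkey contains one of them.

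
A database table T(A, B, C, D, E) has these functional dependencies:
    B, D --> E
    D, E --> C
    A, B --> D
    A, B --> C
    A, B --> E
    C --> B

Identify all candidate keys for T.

{A, B}, {A, C}, {A, D, E}

{A} never appears on the right of any FD, so every key must include it.
{A, B} is a candidate key since {A, B}⁺ = {A, B, C, D, E} covers every attribute.
{A, C} is a candidate key since {A, C}⁺ = {A, B, C, D, E} covers every attribute.
{A, D, E} is a candidate key since {A, D, E}⁺ = {A, B, C, D, E} covers every attribute.
No proper subset of any of these is a key, and no other minimal superkey exists.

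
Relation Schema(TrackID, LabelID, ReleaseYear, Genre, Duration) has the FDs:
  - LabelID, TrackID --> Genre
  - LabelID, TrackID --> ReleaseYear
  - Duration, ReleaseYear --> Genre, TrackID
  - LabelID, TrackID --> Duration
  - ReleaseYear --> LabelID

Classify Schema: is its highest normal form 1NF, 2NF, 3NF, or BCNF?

Candidate keys: {Duration, ReleaseYear}, {LabelID, TrackID}, {ReleaseYear, TrackID}. Prime attributes: {Duration, LabelID, ReleaseYear, TrackID}.
ReleaseYear --> LabelID: {ReleaseYear}⁺ = {LabelID, ReleaseYear}, which is not all of the attributes, so the left side is not a superkey — BCNF is violated.
But every attribute on its right side ({LabelID}) is prime, and the same holds for every other non-superkey FD, so 3NF still holds.

3NF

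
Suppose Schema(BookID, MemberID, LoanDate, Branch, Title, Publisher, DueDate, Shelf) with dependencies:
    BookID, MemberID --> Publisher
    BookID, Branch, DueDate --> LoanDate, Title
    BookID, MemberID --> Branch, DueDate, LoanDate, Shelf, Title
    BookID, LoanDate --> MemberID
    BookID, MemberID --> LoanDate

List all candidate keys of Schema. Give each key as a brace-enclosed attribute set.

No FD produces {BookID}, so it must be in every candidate key.
{BookID, LoanDate}⁺ = {BookID, Branch, DueDate, LoanDate, MemberID, Publisher, Shelf, Title} — all of the relation — so {BookID, LoanDate} is a candidate key.
{BookID, MemberID}⁺ = {BookID, Branch, DueDate, LoanDate, MemberID, Publisher, Shelf, Title} — all of the relation — so {BookID, MemberID} is a candidate key.
{BookID, Branch, DueDate}⁺ = {BookID, Branch, DueDate, LoanDate, MemberID, Publisher, Shelf, Title} — all of the relation — so {BookID, Branch, DueDate} is a candidate key.
These are minimal and exhaustive — every other superkey contains one of them.

{BookID, Branch, DueDate}, {BookID, LoanDate}, {BookID, MemberID}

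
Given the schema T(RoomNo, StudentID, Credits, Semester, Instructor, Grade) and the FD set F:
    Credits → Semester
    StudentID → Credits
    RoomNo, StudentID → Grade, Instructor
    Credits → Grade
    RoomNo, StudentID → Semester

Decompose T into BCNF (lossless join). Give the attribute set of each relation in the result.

{Credits, Grade, Semester}; {Credits, StudentID}; {Instructor, RoomNo, StudentID}

Candidate key of the original relation: {RoomNo, StudentID}.
In {Credits, Grade, Instructor, RoomNo, Semester, StudentID}, {Credits} is not a superkey ({Credits}⁺ restricted to this set is {Credits, Grade, Semester}), so split on Credits → Grade, Semester into {Credits, Grade, Semester} and {Credits, Instructor, RoomNo, StudentID}.
{Credits, Grade, Semester} has no BCNF violation.
In {Credits, Instructor, RoomNo, StudentID}, {StudentID} is not a superkey ({StudentID}⁺ restricted to this set is {Credits, StudentID}), so split on StudentID → Credits into {Credits, StudentID} and {Instructor, RoomNo, StudentID}.
{Credits, StudentID} has no BCNF violation.
{Instructor, RoomNo, StudentID} has no BCNF violation.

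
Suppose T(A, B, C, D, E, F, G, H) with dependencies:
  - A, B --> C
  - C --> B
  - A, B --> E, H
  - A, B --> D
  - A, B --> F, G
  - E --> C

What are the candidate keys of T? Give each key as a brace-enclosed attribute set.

{A, B}, {A, C}, {A, E}

Attributes never on any right-hand side: {A} — every candidate key must contain it.
{A, B} is a candidate key since {A, B}⁺ = {A, B, C, D, E, F, G, H} covers every attribute.
{A, C} is a candidate key since {A, C}⁺ = {A, B, C, D, E, F, G, H} covers every attribute.
{A, E} is a candidate key since {A, E}⁺ = {A, B, C, D, E, F, G, H} covers every attribute.
These are minimal and exhaustive — every other superkey contains one of them.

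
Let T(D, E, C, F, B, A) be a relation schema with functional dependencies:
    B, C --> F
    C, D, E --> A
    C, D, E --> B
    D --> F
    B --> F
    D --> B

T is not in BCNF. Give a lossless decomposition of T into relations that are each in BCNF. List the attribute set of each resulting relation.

Candidate key of the original relation: {C, D, E}.
Within {A, B, C, D, E, F}: {B, C}⁺ ∩ {A, B, C, D, E, F} = {B, C, F}, not the whole set, so B, C --> F violates BCNF; decompose into {B, C, F} and {A, B, C, D, E}.
Within {B, C, F}: {B}⁺ ∩ {B, C, F} = {B, F}, not the whole set, so B --> F violates BCNF; decompose into {B, F} and {B, C}.
{B, F} is in BCNF.
{B, C} is in BCNF.
Within {A, B, C, D, E}: {D}⁺ ∩ {A, B, C, D, E} = {B, D}, not the whole set, so D --> B violates BCNF; decompose into {B, D} and {A, C, D, E}.
{B, D} is in BCNF.
{A, C, D, E} is in BCNF.

{A, C, D, E}; {B, C}; {B, D}; {B, F}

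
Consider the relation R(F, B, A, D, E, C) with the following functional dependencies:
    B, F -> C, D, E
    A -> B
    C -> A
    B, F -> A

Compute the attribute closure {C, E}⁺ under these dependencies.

Start with {C, E}.
C -> A applies; add {A} → now {A, C, E}.
A -> B applies; add {B} → now {A, B, C, E}.
No further FD applies.

{A, B, C, E}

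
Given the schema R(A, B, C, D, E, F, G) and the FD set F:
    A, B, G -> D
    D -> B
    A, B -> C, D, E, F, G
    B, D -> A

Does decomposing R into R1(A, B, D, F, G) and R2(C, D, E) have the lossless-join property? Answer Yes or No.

Yes

R1 ∩ R2 = {D}; its closure under F is {A, B, C, D, E, F, G}.
This includes all of R1, so the common attributes are a superkey of R1 — the join is lossless.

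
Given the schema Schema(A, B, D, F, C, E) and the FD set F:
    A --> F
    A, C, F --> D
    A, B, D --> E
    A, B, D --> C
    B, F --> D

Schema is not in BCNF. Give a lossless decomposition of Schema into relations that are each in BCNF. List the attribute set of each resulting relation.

Candidate key of the original relation: {A, B}.
{A, B, C, D, E, F}: {A} determines {A, F} here but is not a superkey — split on A --> F, giving {A, F} and {A, B, C, D, E}.
{A, F}: every determinant is a superkey — BCNF.
{A, B, C, D, E}: {A, C} determines {A, C, D} here but is not a superkey — split on A, C --> D, giving {A, C, D} and {A, B, C, E}.
{A, C, D}: every determinant is a superkey — BCNF.
{A, B, C, E}: every determinant is a superkey — BCNF.

{A, B, C, E}; {A, C, D}; {A, F}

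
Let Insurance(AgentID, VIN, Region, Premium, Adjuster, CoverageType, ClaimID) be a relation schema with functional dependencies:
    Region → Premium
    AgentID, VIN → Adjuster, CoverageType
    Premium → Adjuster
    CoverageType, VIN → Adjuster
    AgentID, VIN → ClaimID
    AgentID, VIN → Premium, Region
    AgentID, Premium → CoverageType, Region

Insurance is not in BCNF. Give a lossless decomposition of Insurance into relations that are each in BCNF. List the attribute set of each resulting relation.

Candidate key of the original relation: {AgentID, VIN}.
In {Adjuster, AgentID, ClaimID, CoverageType, Premium, Region, VIN}, {Region} is not a superkey ({Region}⁺ restricted to this set is {Adjuster, Premium, Region}), so split on Region → Adjuster, Premium into {Adjuster, Premium, Region} and {AgentID, ClaimID, CoverageType, Region, VIN}.
In {Adjuster, Premium, Region}, {Premium} is not a superkey ({Premium}⁺ restricted to this set is {Adjuster, Premium}), so split on Premium → Adjuster into {Adjuster, Premium} and {Premium, Region}.
{Adjuster, Premium} is in BCNF.
{Premium, Region} is in BCNF.
In {AgentID, ClaimID, CoverageType, Region, VIN}, {AgentID, Region} is not a superkey ({AgentID, Region}⁺ restricted to this set is {AgentID, CoverageType, Region}), so split on AgentID, Region → CoverageType into {AgentID, CoverageType, Region} and {AgentID, ClaimID, Region, VIN}.
{AgentID, CoverageType, Region} is in BCNF.
{AgentID, ClaimID, Region, VIN} is in BCNF.

{Adjuster, Premium}; {AgentID, ClaimID, Region, VIN}; {AgentID, CoverageType, Region}; {Premium, Region}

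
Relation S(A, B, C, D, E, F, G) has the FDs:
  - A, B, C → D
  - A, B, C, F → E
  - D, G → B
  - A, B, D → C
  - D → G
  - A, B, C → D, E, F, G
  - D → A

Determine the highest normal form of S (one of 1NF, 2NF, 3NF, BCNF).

Candidate keys: {A, B, C}, {D}. Prime attributes: {A, B, C, D}.
The left-hand side of every FD is a superkey, so BCNF is satisfied.

BCNF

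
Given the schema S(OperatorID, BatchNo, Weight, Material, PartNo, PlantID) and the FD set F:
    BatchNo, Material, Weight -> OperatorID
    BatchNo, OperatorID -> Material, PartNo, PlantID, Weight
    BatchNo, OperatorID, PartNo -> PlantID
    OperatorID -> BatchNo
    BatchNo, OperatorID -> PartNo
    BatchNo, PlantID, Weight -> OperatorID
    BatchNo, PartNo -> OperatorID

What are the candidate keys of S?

{OperatorID}⁺ = {BatchNo, Material, OperatorID, PartNo, PlantID, Weight}, which is every attribute, so {OperatorID} is a candidate key.
{BatchNo, PartNo}⁺ = {BatchNo, Material, OperatorID, PartNo, PlantID, Weight}, which is every attribute, so {BatchNo, PartNo} is a candidate key.
{BatchNo, Material, Weight}⁺ = {BatchNo, Material, OperatorID, PartNo, PlantID, Weight}, which is every attribute, so {BatchNo, Material, Weight} is a candidate key.
{BatchNo, PlantID, Weight}⁺ = {BatchNo, Material, OperatorID, PartNo, PlantID, Weight}, which is every attribute, so {BatchNo, PlantID, Weight} is a candidate key.
These are minimal and exhaustive — every other superkey contains one of them.

{BatchNo, Material, Weight}, {BatchNo, PartNo}, {BatchNo, PlantID, Weight}, {OperatorID}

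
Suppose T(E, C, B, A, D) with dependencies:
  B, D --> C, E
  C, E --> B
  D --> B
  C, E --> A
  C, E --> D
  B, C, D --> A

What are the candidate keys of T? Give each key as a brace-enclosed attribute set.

Closure of {D} is {A, B, C, D, E}, the whole schema; {D} is a candidate key.
Closure of {C, E} is {A, B, C, D, E}, the whole schema; {C, E} is a candidate key.
Any other superkey properly contains one of these, so there are no further candidate keys.

{C, E}, {D}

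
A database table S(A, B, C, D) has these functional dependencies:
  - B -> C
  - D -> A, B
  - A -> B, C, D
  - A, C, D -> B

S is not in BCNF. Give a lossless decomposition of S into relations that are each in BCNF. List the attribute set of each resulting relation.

{A, B, D}; {B, C}

Candidate keys of the original relation: {A}, {D}.
Within {A, B, C, D}: {B}⁺ ∩ {A, B, C, D} = {B, C}, not the whole set, so B -> C violates BCNF; decompose into {B, C} and {A, B, D}.
{B, C} has no BCNF violation.
{A, B, D} has no BCNF violation.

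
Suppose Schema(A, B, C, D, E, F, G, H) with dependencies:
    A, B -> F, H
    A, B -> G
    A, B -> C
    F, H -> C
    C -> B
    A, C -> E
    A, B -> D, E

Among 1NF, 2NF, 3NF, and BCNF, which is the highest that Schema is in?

Candidate keys: {A, B}, {A, C}, {A, F, H}. Prime attributes: {A, B, C, F, H}.
For F, H -> C we have {F, H}⁺ = {B, C, F, H}; {F, H} is not a superkey, so BCNF fails.
Since {C} ⊆ prime attributes and every other non-superkey FD also has a prime right side, the schema is in 3NF.

3NF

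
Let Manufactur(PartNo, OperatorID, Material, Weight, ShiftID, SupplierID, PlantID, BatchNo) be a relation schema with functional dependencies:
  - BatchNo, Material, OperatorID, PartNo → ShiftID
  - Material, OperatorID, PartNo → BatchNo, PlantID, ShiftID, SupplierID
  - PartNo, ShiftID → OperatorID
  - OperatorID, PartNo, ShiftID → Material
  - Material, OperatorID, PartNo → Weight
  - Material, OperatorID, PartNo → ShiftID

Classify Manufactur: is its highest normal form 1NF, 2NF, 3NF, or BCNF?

Candidate keys: {Material, OperatorID, PartNo}, {PartNo, ShiftID}. Prime attributes: {Material, OperatorID, PartNo, ShiftID}.
Each dependency's left side is a superkey — BCNF holds.

BCNF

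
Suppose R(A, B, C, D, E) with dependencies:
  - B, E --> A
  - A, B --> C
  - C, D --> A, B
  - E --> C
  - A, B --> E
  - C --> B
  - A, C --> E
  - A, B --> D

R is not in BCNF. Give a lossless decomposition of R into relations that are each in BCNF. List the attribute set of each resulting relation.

{A, C, D, E}; {B, C}

Candidate keys of the original relation: {A, B}, {A, C}, {C, D}, {E}.
Within {A, B, C, D, E}: {C}⁺ ∩ {A, B, C, D, E} = {B, C}, not the whole set, so C --> B violates BCNF; decompose into {B, C} and {A, C, D, E}.
{B, C}: every determinant is a superkey — BCNF.
{A, C, D, E}: every determinant is a superkey — BCNF.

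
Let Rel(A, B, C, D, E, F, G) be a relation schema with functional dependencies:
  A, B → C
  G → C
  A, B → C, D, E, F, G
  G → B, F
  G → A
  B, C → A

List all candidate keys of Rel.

{A, B}, {B, C}, {G}

Closure of {G} is {A, B, C, D, E, F, G}, the whole schema; {G} is a candidate key.
Closure of {A, B} is {A, B, C, D, E, F, G}, the whole schema; {A, B} is a candidate key.
Closure of {B, C} is {A, B, C, D, E, F, G}, the whole schema; {B, C} is a candidate key.
No proper subset of any of these is a key, and no other minimal superkey exists.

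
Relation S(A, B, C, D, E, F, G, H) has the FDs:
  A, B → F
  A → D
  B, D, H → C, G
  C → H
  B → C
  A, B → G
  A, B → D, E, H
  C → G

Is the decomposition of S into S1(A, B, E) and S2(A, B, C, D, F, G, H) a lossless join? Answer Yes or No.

Common attributes: {A, B}; their closure is {A, B, C, D, E, F, G, H}.
This includes all of S1, so the common attributes are a superkey of S1 — the join is lossless.

Yes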